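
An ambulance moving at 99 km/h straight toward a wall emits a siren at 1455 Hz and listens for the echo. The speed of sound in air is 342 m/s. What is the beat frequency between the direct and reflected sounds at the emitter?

99 km/h = 27.5 m/s.
The wall receives the sound from a moving source: f₁ = f₀ · v/(v − v_e) = 1455 × 342/314.5 ≈ 1582 Hz.
On the return leg the ambulance is a moving observer: f₂ = f₁ · (v + v_e)/v = 1582 × 369.5/342 ≈ 1709 Hz.
Equivalently f₂ = f₀ · (v + v_e)/(v − v_e).
Beat against the emitted tone: |f₂ − f₀| = 2v_e·f₀/(v − v_e) = 2 × 27.5 × 1455/314.5 ≈ 254 Hz.

254 Hz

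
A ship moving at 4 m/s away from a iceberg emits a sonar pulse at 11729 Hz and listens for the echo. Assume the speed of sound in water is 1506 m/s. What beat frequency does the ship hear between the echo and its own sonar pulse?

The iceberg receives the sound from a moving source: f₁ = f₀ · v/(v + v_e) = 11729 × 1506/1510 ≈ 11697.9 Hz.
On the return leg the ship is a moving observer: f₂ = f₁ · (v − v_e)/v = 11697.9 × 1502/1506 ≈ 11666.9 Hz.
Beat against the emitted tone: |f₂ − f₀| = 2v_e·f₀/(v + v_e) = 2 × 4 × 11729/1510 ≈ 62 Hz.

62 Hz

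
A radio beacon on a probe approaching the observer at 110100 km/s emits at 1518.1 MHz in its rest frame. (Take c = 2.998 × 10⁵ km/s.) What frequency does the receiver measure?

2231.5 MHz

β = v/c = 110100/299800 = 0.3672.
Relativistic Doppler for frequency: f' = f₀ · √((1 + β)/(1 − β)).
f' = 1518.1 × √(1.3672/0.6328) = 1518.1 × 1.46996 ≈ 2231.5 MHz.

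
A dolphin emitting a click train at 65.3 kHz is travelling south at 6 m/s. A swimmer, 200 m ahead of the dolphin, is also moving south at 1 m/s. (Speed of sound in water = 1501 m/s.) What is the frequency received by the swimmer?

65.5 kHz

The swimmer is ahead, so the dolphin is moving toward it while the swimmer is moving away from the dolphin.
General Doppler shift: f' = f · (v − v_o)/(v − v_s).
f' = 65.3 × (1501 − 1)/(1501 − 6) = 65.3 × 1500/1495 ≈ 65.5 kHz.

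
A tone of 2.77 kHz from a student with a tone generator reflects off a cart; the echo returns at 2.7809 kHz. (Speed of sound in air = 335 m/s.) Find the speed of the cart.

0.66 m/s

Double Doppler shift off a moving reflector: f₂ = f₀ · (v + u)/(v − u) (u > 0 toward emitter).
Rearranging, u = v · (f₂ − f₀)/(f₂ + f₀) = 335 × 0.0109/5.5509 ≈ 0.66 m/s.
So the cart is moving at 0.66 m/s toward the emitter.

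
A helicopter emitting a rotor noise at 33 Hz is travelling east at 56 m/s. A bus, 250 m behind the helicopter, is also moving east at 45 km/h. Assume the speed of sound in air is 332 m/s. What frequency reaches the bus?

29.3 Hz

45 km/h = 12.5 m/s.
The bus is behind, so the helicopter is moving away from it while the bus is moving toward the helicopter.
With source receding and observer approaching, f' = f · (v + v_o)/(v + v_s).
f' = 33 × (332 + 12.5)/(332 + 56) = 33 × 344.5/388 ≈ 29.3 Hz.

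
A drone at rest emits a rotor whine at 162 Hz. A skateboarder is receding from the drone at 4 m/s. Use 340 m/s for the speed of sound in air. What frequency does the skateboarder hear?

160 Hz

Only the observer moves, away from the source, so f' = f · (v − v_o)/v.
f' = 162 × (340 − 4)/340 = 162 × 336/340 ≈ 160 Hz.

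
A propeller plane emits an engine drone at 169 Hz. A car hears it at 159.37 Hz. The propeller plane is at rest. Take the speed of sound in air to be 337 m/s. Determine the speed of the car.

f' < f, so the car is receding.
f' = f · (v − v_o)/v ⇒ v_o = v · |f'/f − 1|.
v_o = 337 × |159.37/169 − 1| = 337 × 0.05698 ≈ 19.2 m/s.

19.2 m/s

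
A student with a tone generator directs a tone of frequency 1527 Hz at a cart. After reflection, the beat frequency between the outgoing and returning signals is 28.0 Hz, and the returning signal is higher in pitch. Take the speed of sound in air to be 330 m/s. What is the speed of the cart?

3.00 m/s

Double Doppler shift off a moving reflector: f₂ = f₀ · (v + u)/(v − u) (u > 0 toward emitter).
Returning signal is higher, so f₂ = f₀ + Δf = 1527 + 28 = 1555 Hz.
Rearranging, u = v · (f₂ − f₀)/(f₂ + f₀) = 330 × 28/3082 ≈ 3.00 m/s.
So the cart is moving at 3.00 m/s toward the emitter.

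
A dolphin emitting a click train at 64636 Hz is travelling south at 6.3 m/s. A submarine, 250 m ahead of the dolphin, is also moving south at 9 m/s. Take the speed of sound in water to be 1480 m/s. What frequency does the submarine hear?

The submarine is ahead, so the dolphin is moving toward it while the submarine is moving away from the dolphin.
With source approaching and observer receding, f' = f · (v − v_o)/(v − v_s).
f' = 64636 × (1480 − 9)/(1480 − 6.3) = 64636 × 1471/1473.7 ≈ 64518 Hz.

64518 Hz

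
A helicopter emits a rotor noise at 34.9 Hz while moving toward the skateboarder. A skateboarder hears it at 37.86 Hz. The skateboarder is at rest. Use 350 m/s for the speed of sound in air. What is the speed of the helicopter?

f' = f · v/(v − v_s) ⇒ v_s = v · |1 − f/f'|.
v_s = 350 × |1 − 34.9/37.86| = 350 × 0.07818 ≈ 27 m/s.

27 m/s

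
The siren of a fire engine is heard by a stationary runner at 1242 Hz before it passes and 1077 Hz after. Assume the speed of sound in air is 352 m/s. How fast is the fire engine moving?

25 m/s

f₁/f₂ = (v + v_s)/(v − v_s), so v_s = v · (f₁ − f₂)/(f₁ + f₂).
v_s = 352 × (1242 − 1077)/(1242 + 1077) = 352 × 165/2319 ≈ 25 m/s.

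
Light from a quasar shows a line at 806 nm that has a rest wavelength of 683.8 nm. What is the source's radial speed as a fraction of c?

0.163

λ'/λ₀ = 1.1787 > 1 (redshift), so the source is receding.
λ'/λ₀ = √((1 + β)/(1 − β)) for a receding source ⇒ β = (r² − 1)/(r² + 1) with r = λ'/λ₀.
β = (1.3894 − 1)/(1.3894 + 1) ≈ 0.163.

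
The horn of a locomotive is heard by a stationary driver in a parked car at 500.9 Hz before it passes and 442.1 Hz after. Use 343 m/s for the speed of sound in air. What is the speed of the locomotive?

21.4 m/s

f₁/f₂ = (v + v_s)/(v − v_s), so v_s = v · (f₁ − f₂)/(f₁ + f₂).
v_s = 343 × (500.9 − 442.1)/(500.9 + 442.1) = 343 × 58.8/943.0 ≈ 21.4 m/s.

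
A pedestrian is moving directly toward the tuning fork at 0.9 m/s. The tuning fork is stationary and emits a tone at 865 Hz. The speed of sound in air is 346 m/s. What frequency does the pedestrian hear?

867 Hz

Moving observer, stationary source: f' = f · (v + v_o)/v.
f' = 865 × (346 + 0.9)/346 = 865 × 346.9/346 ≈ 867 Hz.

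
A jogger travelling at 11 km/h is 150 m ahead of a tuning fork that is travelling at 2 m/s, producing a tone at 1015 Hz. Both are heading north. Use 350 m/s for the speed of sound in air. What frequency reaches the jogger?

1012 Hz

11 km/h = 3.056 m/s.
The jogger is ahead, so the tuning fork is moving toward it while the jogger is moving away from the tuning fork.
With source approaching and observer receding, f' = f · (v − v_o)/(v − v_s).
f' = 1015 × (350 − 3.056)/(350 − 2) = 1015 × 346.94/348 ≈ 1012 Hz.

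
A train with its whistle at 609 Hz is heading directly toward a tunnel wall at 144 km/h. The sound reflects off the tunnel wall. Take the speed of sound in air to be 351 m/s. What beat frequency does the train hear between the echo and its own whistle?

144 km/h = 40 m/s.
The tunnel wall receives the sound from a moving source: f₁ = f₀ · v/(v − v_e) = 609 × 351/311 ≈ 687.3 Hz.
On the return leg the train is a moving observer: f₂ = f₁ · (v + v_e)/v = 687.3 × 391/351 ≈ 765.7 Hz.
Equivalently f₂ = f₀ · (v + v_e)/(v − v_e).
Beat against the emitted tone: |f₂ − f₀| = 2v_e·f₀/(v − v_e) = 2 × 40 × 609/311 ≈ 157 Hz.

157 Hz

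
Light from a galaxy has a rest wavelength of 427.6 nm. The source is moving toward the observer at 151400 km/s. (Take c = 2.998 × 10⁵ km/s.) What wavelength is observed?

β = v/c = 151400/299800 = 0.5050.
Relativistic Doppler for wavelength: λ' = λ₀ · √((1 − β)/(1 + β)).
λ' = 427.6 × √(0.4950/1.5050) = 427.6 × 0.57350 ≈ 245.2 nm.

245.2 nm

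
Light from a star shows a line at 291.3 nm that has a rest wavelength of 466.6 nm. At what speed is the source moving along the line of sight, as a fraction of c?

λ'/λ₀ = 0.6243 < 1 (blueshift), so the source is approaching.
λ'/λ₀ = √((1 − β)/(1 + β)) for an approaching source ⇒ β = (1 − r²)/(1 + r²) with r = λ'/λ₀.
β = (1 − 0.3898)/(1 + 0.3898) ≈ 0.439.

0.439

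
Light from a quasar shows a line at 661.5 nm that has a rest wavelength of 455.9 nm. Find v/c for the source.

λ'/λ₀ = 1.4510 > 1 (redshift), so the source is receding.
λ'/λ₀ = √((1 + β)/(1 − β)) for a receding source ⇒ β = (r² − 1)/(r² + 1) with r = λ'/λ₀.
β = (2.1053 − 1)/(2.1053 + 1) ≈ 0.356.

0.356c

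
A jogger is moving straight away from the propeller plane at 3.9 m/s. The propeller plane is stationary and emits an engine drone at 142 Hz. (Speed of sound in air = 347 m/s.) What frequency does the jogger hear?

Only the observer moves, away from the source, so f' = f · (v − v_o)/v.
f' = 142 × (347 − 3.9)/347 = 142 × 343.1/347 ≈ 140 Hz.

140 Hz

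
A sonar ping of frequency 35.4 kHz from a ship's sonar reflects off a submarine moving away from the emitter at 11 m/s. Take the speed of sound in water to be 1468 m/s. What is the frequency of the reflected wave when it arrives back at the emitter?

34.9 kHz

At the submarine (a moving observer), f₁ = f₀ · (v − u)/v = 35.4 × 1457/1468 ≈ 35.1 kHz.
On reflection it acts as a source moving away from the stationary detector: f₂ = f₁ · v/(v + u) = 35.1 × 1468/1479 ≈ 34.9 kHz.
Equivalently f₂ = f₀ · (v − u)/(v + u).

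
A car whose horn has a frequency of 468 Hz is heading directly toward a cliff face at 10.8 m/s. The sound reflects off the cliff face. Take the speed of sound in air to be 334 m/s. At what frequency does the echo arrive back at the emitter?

499 Hz

The cliff face receives the sound from a moving source: f₁ = f₀ · v/(v − v_e) = 468 × 334/323.2 ≈ 484 Hz.
On the return leg the car is a moving observer: f₂ = f₁ · (v + v_e)/v = 484 × 344.8/334 ≈ 499 Hz.
Equivalently f₂ = f₀ · (v + v_e)/(v − v_e).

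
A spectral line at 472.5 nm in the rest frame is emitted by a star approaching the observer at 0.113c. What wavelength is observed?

Relativistic Doppler for wavelength: λ' = λ₀ · √((1 − β)/(1 + β)).
λ' = 472.5 × √(0.8870/1.1130) = 472.5 × 0.89272 ≈ 421.8 nm.

421.8 nm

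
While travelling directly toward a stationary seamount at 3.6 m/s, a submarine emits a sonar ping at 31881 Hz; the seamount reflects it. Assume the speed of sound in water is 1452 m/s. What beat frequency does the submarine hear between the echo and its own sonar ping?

The seamount receives the sound from a moving source: f₁ = f₀ · v/(v − v_e) = 31881 × 1452/1448.4 ≈ 31960.2 Hz.
On the return leg the submarine is a moving observer: f₂ = f₁ · (v + v_e)/v = 31960.2 × 1455.6/1452 ≈ 32039.5 Hz.
Beat against the emitted tone: |f₂ − f₀| = 2v_e·f₀/(v − v_e) = 2 × 3.6 × 31881/1448.4 ≈ 158 Hz.

158 Hz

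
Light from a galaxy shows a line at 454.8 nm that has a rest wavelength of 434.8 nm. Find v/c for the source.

0.045

λ'/λ₀ = 1.0460 > 1 (redshift), so the source is receding.
λ'/λ₀ = √((1 + β)/(1 − β)) for a receding source ⇒ β = (r² − 1)/(r² + 1) with r = λ'/λ₀.
β = (1.0941 − 1)/(1.0941 + 1) ≈ 0.045.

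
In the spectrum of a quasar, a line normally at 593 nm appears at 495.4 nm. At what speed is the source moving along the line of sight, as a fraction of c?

λ'/λ₀ = 0.8354 < 1 (blueshift), so the source is approaching.
λ'/λ₀ = √((1 − β)/(1 + β)) for an approaching source ⇒ β = (1 − r²)/(1 + r²) with r = λ'/λ₀.
β = (1 − 0.6979)/(1 + 0.6979) ≈ 0.178.

0.178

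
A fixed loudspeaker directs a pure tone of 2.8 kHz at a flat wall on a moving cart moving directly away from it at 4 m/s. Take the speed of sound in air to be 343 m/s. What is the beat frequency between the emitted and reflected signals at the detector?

The flat wall on a moving cart first receives the wave as a moving observer: f₁ = f₀ · (v − u)/v = 2.8 × (343 − 4)/343 ≈ 2.7673 kHz.
The reflection then acts as a moving source: f₂ = f₁ · v/(v + u) ≈ 2.7354 kHz.
Beat frequency (with f₀ = 2800 Hz): |f₂ − f₀| = 2u·f₀/(v + u) = 2 × 4 × 2800/347 ≈ 65 Hz.

65 Hz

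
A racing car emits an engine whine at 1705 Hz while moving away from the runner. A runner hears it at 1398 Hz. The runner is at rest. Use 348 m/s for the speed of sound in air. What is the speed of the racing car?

76 m/s

f' = f · v/(v + v_s) ⇒ v_s = v · |1 − f/f'|.
v_s = 348 × |1 − 1705/1398| = 348 × 0.2196 ≈ 76 m/s.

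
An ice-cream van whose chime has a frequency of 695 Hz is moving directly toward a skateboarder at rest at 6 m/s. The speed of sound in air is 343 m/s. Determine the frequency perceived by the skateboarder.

707 Hz

Moving source, stationary observer: f' = f · v/(v − v_s) since the source is approaching.
f' = 695 × 343/(343 − 6) = 695 × 343/337 ≈ 707 Hz.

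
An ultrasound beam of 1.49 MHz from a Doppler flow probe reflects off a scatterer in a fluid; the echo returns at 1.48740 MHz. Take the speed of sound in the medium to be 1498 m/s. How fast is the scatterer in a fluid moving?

1.31 m/s

Double Doppler shift off a moving reflector: f₂ = f₀ · (v + u)/(v − u) (u > 0 toward emitter).
Rearranging, u = v · (f₂ − f₀)/(f₂ + f₀) = 1498 × -0.00260/2.97740 ≈ -1.31 m/s.
So the scatterer in a fluid is moving at 1.31 m/s away from the emitter.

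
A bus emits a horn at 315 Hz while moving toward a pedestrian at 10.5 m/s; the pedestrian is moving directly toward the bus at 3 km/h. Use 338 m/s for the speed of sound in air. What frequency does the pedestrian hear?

326 Hz

3 km/h = 0.8333 m/s.
General Doppler shift: f' = f · (v + v_o)/(v − v_s).
f' = 315 × (338 + 0.8333)/(338 − 10.5) = 315 × 338.83/327.5 ≈ 326 Hz.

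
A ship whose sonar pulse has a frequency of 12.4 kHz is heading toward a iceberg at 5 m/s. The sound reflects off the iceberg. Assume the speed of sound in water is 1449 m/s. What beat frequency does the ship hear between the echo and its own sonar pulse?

The iceberg receives the sound from a moving source: f₁ = f₀ · v/(v − v_e) = 12.4 × 1449/1444 ≈ 12.4429 kHz.
On the return leg the ship is a moving observer: f₂ = f₁ · (v + v_e)/v = 12.4429 × 1454/1449 ≈ 12.4859 kHz.
Beat against the emitted tone (with f₀ = 12400 Hz): |f₂ − f₀| = 2v_e·f₀/(v − v_e) = 2 × 5 × 12400/1444 ≈ 86 Hz.

86 Hz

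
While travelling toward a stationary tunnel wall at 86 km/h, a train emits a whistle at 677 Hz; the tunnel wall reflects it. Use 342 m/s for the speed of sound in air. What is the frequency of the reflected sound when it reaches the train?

86 km/h = 23.89 m/s.
The tunnel wall receives the sound from a moving source: f₁ = f₀ · v/(v − v_e) = 677 × 342/318.11 ≈ 728 Hz.
On the return leg the train is a moving observer: f₂ = f₁ · (v + v_e)/v = 728 × 365.89/342 ≈ 779 Hz.
Equivalently f₂ = f₀ · (v + v_e)/(v − v_e).

779 Hz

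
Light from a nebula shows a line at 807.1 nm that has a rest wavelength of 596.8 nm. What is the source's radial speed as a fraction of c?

λ'/λ₀ = 1.3524 > 1 (redshift), so the source is receding.
λ'/λ₀ = √((1 + β)/(1 − β)) for a receding source ⇒ β = (r² − 1)/(r² + 1) with r = λ'/λ₀.
β = (1.8289 − 1)/(1.8289 + 1) ≈ 0.293.

0.293c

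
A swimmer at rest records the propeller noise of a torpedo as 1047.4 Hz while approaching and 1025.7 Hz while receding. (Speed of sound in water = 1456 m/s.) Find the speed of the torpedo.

f₁/f₂ = (v + v_s)/(v − v_s), so v_s = v · (f₁ − f₂)/(f₁ + f₂).
v_s = 1456 × (1047.4 − 1025.7)/(1047.4 + 1025.7) = 1456 × 21.7/2073.1 ≈ 15.2 m/s.

15.2 m/s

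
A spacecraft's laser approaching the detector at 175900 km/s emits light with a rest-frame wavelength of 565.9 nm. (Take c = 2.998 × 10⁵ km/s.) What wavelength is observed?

288.8 nm

β = v/c = 175900/299800 = 0.5867.
Relativistic Doppler for wavelength: λ' = λ₀ · √((1 − β)/(1 + β)).
λ' = 565.9 × √(0.4133/1.5867) = 565.9 × 0.51035 ≈ 288.8 nm.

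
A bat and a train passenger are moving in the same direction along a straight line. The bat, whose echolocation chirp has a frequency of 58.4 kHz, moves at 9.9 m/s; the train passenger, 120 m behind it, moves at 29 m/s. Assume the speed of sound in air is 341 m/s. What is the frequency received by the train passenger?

61.6 kHz

The train passenger is behind, so the bat is moving away from it while the train passenger is moving toward the bat.
With source receding and observer approaching, f' = f · (v + v_o)/(v + v_s).
f' = 58.4 × (341 + 29)/(341 + 9.9) = 58.4 × 370/350.9 ≈ 61.6 kHz.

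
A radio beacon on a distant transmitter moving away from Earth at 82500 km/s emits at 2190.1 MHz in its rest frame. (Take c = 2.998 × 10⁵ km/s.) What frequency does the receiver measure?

β = v/c = 82500/299800 = 0.2752.
Relativistic Doppler for frequency: f' = f₀ · √((1 − β)/(1 + β)).
f' = 2190.1 × √(0.7248/1.2752) = 2190.1 × 0.75392 ≈ 1651.2 MHz.

1651.2 MHz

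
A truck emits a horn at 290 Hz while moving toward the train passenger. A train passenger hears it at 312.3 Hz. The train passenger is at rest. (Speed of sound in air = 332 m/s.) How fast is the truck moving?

23.7 m/s

f' = f · v/(v − v_s) ⇒ v_s = v · |1 − f/f'|.
v_s = 332 × |1 − 290/312.3| = 332 × 0.07141 ≈ 23.7 m/s.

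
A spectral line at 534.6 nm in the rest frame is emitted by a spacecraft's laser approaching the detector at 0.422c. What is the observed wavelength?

340.8 nm

Relativistic Doppler for wavelength: λ' = λ₀ · √((1 − β)/(1 + β)).
λ' = 534.6 × √(0.5780/1.4220) = 534.6 × 0.63755 ≈ 340.8 nm.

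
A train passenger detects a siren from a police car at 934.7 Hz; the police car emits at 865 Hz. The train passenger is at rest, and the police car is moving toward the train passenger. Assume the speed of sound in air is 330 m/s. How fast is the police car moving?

f' = f · v/(v − v_s) ⇒ v_s = v · |1 − f/f'|.
v_s = 330 × |1 − 865/934.7| = 330 × 0.07457 ≈ 24.6 m/s.

24.6 m/s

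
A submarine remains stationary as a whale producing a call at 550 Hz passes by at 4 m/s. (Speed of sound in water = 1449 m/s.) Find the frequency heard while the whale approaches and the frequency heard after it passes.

552 Hz approaching; 548 Hz receding

Approaching: f₁ = f · v/(v − v_s) = 550 × 1449/1445 ≈ 552 Hz.
Receding: f₂ = f · v/(v + v_s) = 550 × 1449/1453 ≈ 548 Hz.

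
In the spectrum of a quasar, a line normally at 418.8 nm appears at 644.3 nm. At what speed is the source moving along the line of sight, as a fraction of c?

0.406

λ'/λ₀ = 1.5384 > 1 (redshift), so the source is receding.
λ'/λ₀ = √((1 + β)/(1 − β)) for a receding source ⇒ β = (r² − 1)/(r² + 1) with r = λ'/λ₀.
β = (2.3668 − 1)/(2.3668 + 1) ≈ 0.406.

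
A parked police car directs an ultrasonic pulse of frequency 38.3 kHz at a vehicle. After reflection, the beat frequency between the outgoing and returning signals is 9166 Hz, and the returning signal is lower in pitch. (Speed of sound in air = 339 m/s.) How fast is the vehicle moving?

46 m/s

Double Doppler shift off a moving reflector: f₂ = f₀ · (v + u)/(v − u) (u > 0 toward emitter).
Returning signal is lower, so f₂ = f₀ − Δf = 38300 − 9166 = 29134 Hz.
Rearranging, u = v · (f₂ − f₀)/(f₂ + f₀) = 339 × -9166/67434 ≈ -46 m/s.
So the vehicle is moving at 46 m/s away from the emitter.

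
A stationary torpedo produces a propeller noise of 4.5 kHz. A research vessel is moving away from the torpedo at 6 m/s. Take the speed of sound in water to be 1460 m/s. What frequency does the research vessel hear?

4.48 kHz

Only the observer moves, away from the source, so f' = f · (v − v_o)/v.
f' = 4.5 × (1460 − 6)/1460 = 4.5 × 1454/1460 ≈ 4.48 kHz.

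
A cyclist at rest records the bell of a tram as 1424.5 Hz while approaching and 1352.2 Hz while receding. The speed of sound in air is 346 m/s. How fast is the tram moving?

f₁/f₂ = (v + v_s)/(v − v_s), so v_s = v · (f₁ − f₂)/(f₁ + f₂).
v_s = 346 × (1424.5 − 1352.2)/(1424.5 + 1352.2) = 346 × 72.3/2776.7 ≈ 9.0 m/s.

9.0 m/s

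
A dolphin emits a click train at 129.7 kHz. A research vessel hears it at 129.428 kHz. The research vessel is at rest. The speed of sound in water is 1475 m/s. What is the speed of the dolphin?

3.1 m/s

f' < f, so the dolphin is receding.
f' = f · v/(v + v_s) ⇒ v_s = v · |1 − f/f'|.
v_s = 1475 × |1 − 129.7/129.428| = 1475 × 0.002102 ≈ 3.1 m/s.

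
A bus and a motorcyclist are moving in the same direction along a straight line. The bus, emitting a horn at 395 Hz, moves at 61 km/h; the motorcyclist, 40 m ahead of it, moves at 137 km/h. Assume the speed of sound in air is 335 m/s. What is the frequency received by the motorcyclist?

369 Hz

61 km/h = 16.94 m/s; 137 km/h = 38.06 m/s.
The motorcyclist is ahead, so the bus is moving toward it while the motorcyclist is moving away from the bus.
General Doppler shift: f' = f · (v − v_o)/(v − v_s).
f' = 395 × (335 − 38.06)/(335 − 16.94) = 395 × 296.94/318.06 ≈ 369 Hz.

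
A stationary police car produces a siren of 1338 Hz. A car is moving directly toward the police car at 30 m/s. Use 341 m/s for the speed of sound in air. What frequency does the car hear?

Only the observer moves, toward the source, so f' = f · (v + v_o)/v.
f' = 1338 × (341 + 30)/341 = 1338 × 371/341 ≈ 1456 Hz.

1456 Hz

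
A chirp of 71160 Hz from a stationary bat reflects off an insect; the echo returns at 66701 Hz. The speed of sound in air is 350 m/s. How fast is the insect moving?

11.3 m/s

Double Doppler shift off a moving reflector: f₂ = f₀ · (v + u)/(v − u) (u > 0 toward emitter).
Rearranging, u = v · (f₂ − f₀)/(f₂ + f₀) = 350 × -4459/137861 ≈ -11.3 m/s.
So the insect is moving at 11.3 m/s away from the emitter.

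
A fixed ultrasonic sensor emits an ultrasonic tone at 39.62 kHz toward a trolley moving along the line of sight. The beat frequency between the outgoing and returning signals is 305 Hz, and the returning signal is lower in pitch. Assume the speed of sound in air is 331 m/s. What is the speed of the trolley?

Double Doppler shift off a moving reflector: f₂ = f₀ · (v + u)/(v − u) (u > 0 toward emitter).
Returning signal is lower, so f₂ = f₀ − Δf = 39620 − 305 = 39315 Hz.
Rearranging, u = v · (f₂ − f₀)/(f₂ + f₀) = 331 × -305/78935 ≈ -1.28 m/s.
So the trolley is moving at 1.28 m/s away from the emitter.

1.28 m/s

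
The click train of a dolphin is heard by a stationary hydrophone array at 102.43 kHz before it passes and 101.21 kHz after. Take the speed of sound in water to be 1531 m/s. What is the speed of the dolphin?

9.2 m/s

f₁/f₂ = (v + v_s)/(v − v_s), so v_s = v · (f₁ − f₂)/(f₁ + f₂).
v_s = 1531 × (102.43 − 101.21)/(102.43 + 101.21) = 1531 × 1.22/203.64 ≈ 9.2 m/s.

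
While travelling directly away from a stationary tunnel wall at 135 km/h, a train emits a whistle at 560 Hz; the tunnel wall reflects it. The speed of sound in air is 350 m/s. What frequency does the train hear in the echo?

452 Hz

135 km/h = 37.5 m/s.
The tunnel wall receives the sound from a moving source: f₁ = f₀ · v/(v + v_e) = 560 × 350/387.5 ≈ 506 Hz.
On the return leg the train is a moving observer: f₂ = f₁ · (v − v_e)/v = 506 × 312.5/350 ≈ 452 Hz.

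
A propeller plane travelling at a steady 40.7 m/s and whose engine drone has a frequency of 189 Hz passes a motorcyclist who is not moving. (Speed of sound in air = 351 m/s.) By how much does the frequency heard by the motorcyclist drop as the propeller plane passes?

44.4 Hz

Approaching: f₁ = f · v/(v − v_s) = 189 × 351/310.3 ≈ 213.8 Hz.
Receding: f₂ = f · v/(v + v_s) = 189 × 351/391.7 ≈ 169.4 Hz.
Drop: f₁ − f₂ = 2f·v·v_s/(v² − v_s²) = 2 × 189 × 351 × 40.7/(351² − 40.7²) ≈ 44.4 Hz.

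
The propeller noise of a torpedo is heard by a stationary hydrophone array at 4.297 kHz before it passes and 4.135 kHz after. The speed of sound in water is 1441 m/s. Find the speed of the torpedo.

f₁/f₂ = (v + v_s)/(v − v_s), so v_s = v · (f₁ − f₂)/(f₁ + f₂).
v_s = 1441 × (4.297 − 4.135)/(4.297 + 4.135) = 1441 × 0.162/8.432 ≈ 28 m/s.

28 m/s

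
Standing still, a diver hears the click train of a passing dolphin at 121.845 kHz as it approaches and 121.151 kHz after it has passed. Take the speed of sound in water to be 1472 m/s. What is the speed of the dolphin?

f₁/f₂ = (v + v_s)/(v − v_s), so v_s = v · (f₁ − f₂)/(f₁ + f₂).
v_s = 1472 × (121.845 − 121.151)/(121.845 + 121.151) = 1472 × 0.694/242.996 ≈ 4.2 m/s.

4.2 m/s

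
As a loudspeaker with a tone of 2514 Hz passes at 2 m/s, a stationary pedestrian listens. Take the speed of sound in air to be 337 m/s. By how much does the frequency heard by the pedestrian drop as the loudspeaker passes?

29.8 Hz

Approaching: f₁ = f · v/(v − v_s) = 2514 × 337/335 ≈ 2529.0 Hz.
Receding: f₂ = f · v/(v + v_s) = 2514 × 337/339 ≈ 2499.2 Hz.
Drop: f₁ − f₂ = 2f·v·v_s/(v² − v_s²) = 2 × 2514 × 337 × 2/(337² − 2²) ≈ 29.8 Hz.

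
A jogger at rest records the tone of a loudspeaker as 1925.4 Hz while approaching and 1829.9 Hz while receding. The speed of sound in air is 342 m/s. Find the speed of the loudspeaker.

8.7 m/s

f₁/f₂ = (v + v_s)/(v − v_s), so v_s = v · (f₁ − f₂)/(f₁ + f₂).
v_s = 342 × (1925.4 − 1829.9)/(1925.4 + 1829.9) = 342 × 95.5/3755.3 ≈ 8.7 m/s.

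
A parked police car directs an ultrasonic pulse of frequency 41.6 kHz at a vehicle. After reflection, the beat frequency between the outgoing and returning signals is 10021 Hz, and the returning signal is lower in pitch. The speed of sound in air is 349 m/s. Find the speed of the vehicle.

48 m/s

Double Doppler shift off a moving reflector: f₂ = f₀ · (v + u)/(v − u) (u > 0 toward emitter).
Returning signal is lower, so f₂ = f₀ − Δf = 41600 − 10021 = 31579 Hz.
Rearranging, u = v · (f₂ − f₀)/(f₂ + f₀) = 349 × -10021/73179 ≈ -48 m/s.
So the vehicle is moving at 48 m/s away from the emitter.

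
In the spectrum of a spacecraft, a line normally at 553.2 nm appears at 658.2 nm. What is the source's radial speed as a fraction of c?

0.172

λ'/λ₀ = 1.1898 > 1 (redshift), so the source is receding.
λ'/λ₀ = √((1 + β)/(1 − β)) for a receding source ⇒ β = (r² − 1)/(r² + 1) with r = λ'/λ₀.
β = (1.4156 − 1)/(1.4156 + 1) ≈ 0.172.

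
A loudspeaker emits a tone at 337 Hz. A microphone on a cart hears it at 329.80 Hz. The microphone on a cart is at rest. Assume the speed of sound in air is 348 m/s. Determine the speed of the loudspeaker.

f' < f, so the loudspeaker is receding.
f' = f · v/(v + v_s) ⇒ v_s = v · |1 − f/f'|.
v_s = 348 × |1 − 337/329.80| = 348 × 0.02183 ≈ 7.6 m/s.

7.6 m/s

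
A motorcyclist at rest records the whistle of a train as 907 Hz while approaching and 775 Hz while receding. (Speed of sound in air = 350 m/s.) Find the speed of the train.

27 m/s

f₁/f₂ = (v + v_s)/(v − v_s), so v_s = v · (f₁ − f₂)/(f₁ + f₂).
v_s = 350 × (907 − 775)/(907 + 775) = 350 × 132/1682 ≈ 27 m/s.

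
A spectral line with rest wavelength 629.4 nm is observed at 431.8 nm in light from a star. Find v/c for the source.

λ'/λ₀ = 0.6861 < 1 (blueshift), so the source is approaching.
λ'/λ₀ = √((1 − β)/(1 + β)) for an approaching source ⇒ β = (1 − r²)/(1 + r²) with r = λ'/λ₀.
β = (1 − 0.4707)/(1 + 0.4707) ≈ 0.360.

0.360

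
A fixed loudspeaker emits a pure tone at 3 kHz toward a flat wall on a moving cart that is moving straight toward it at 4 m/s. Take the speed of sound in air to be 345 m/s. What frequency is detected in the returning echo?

3.07 kHz

At the flat wall on a moving cart (a moving observer), f₁ = f₀ · (v + u)/v = 3 × 349/345 ≈ 3.03 kHz.
The reflection then acts as a moving source: f₂ = f₁ · v/(v − u) ≈ 3.07 kHz.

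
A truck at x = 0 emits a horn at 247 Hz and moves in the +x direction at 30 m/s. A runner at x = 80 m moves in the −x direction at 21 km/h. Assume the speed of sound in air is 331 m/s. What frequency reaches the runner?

21 km/h = 5.833 m/s.
The observer lies on the +x side, so the source is heading toward the observer and the observer is heading toward the source.
Both move, so f' = f · (v + v_o)/(v − v_s).
f' = 247 × (331 + 5.833)/(331 − 30) = 247 × 336.83/301 ≈ 276 Hz.

276 Hz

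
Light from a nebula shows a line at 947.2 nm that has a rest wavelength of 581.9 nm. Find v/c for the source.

0.452c

λ'/λ₀ = 1.6278 > 1 (redshift), so the source is receding.
λ'/λ₀ = √((1 + β)/(1 − β)) for a receding source ⇒ β = (r² − 1)/(r² + 1) with r = λ'/λ₀.
β = (2.6496 − 1)/(2.6496 + 1) ≈ 0.452.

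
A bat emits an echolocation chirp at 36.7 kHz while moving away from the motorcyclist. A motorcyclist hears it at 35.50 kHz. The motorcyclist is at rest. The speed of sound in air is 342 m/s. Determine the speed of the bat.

f' = f · v/(v + v_s) ⇒ v_s = v · |1 − f/f'|.
v_s = 342 × |1 − 36.7/35.50| = 342 × 0.0338 ≈ 11.6 m/s.

11.6 m/s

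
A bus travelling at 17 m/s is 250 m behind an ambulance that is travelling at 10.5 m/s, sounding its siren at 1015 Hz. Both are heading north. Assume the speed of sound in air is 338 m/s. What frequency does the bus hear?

The bus is behind, so the ambulance is moving away from it while the bus is moving toward the ambulance.
Both move, so f' = f · (v + v_o)/(v + v_s).
f' = 1015 × (338 + 17)/(338 + 10.5) = 1015 × 355/348.5 ≈ 1034 Hz.

1034 Hz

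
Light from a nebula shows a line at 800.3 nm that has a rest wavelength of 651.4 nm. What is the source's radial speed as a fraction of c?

0.203c

λ'/λ₀ = 1.2286 > 1 (redshift), so the source is receding.
λ'/λ₀ = √((1 + β)/(1 − β)) for a receding source ⇒ β = (r² − 1)/(r² + 1) with r = λ'/λ₀.
β = (1.5094 − 1)/(1.5094 + 1) ≈ 0.203.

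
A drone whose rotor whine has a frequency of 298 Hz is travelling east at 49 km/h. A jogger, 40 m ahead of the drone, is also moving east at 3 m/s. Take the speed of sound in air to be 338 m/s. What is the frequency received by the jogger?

308 Hz

49 km/h = 13.61 m/s.
The jogger is ahead, so the drone is moving toward it while the jogger is moving away from the drone.
Both move, so f' = f · (v − v_o)/(v − v_s).
f' = 298 × (338 − 3)/(338 − 13.61) = 298 × 335/324.39 ≈ 308 Hz.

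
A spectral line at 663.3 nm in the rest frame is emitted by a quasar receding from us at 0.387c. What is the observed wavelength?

997.7 nm

Relativistic Doppler for wavelength: λ' = λ₀ · √((1 + β)/(1 − β)).
λ' = 663.3 × √(1.3870/0.6130) = 663.3 × 1.50421 ≈ 997.7 nm.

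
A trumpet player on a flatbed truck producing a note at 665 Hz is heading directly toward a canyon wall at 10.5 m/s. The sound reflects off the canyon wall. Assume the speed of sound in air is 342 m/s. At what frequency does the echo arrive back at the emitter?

707 Hz

The canyon wall receives the sound from a moving source: f₁ = f₀ · v/(v − v_e) = 665 × 342/331.5 ≈ 686 Hz.
On the return leg the trumpet player on a flatbed truck is a moving observer: f₂ = f₁ · (v + v_e)/v = 686 × 352.5/342 ≈ 707 Hz.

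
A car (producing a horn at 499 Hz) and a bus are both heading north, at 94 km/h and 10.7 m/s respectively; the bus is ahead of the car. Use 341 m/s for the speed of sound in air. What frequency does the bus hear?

523 Hz

94 km/h = 26.11 m/s.
The bus is ahead, so the car is moving toward it while the bus is moving away from the car.
Both move, so f' = f · (v − v_o)/(v − v_s).
f' = 499 × (341 − 10.7)/(341 − 26.11) = 499 × 330.3/314.89 ≈ 523 Hz.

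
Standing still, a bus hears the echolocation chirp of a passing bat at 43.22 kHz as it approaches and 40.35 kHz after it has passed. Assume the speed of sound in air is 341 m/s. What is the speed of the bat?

f₁/f₂ = (v + v_s)/(v − v_s), so v_s = v · (f₁ − f₂)/(f₁ + f₂).
v_s = 341 × (43.22 − 40.35)/(43.22 + 40.35) = 341 × 2.87/83.57 ≈ 11.7 m/s.

11.7 m/s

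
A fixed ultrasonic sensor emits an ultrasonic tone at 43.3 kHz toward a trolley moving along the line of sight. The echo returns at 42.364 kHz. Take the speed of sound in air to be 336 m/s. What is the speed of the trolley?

3.7 m/s

Double Doppler shift off a moving reflector: f₂ = f₀ · (v + u)/(v − u) (u > 0 toward emitter).
Rearranging, u = v · (f₂ − f₀)/(f₂ + f₀) = 336 × -0.936/85.664 ≈ -3.7 m/s.
So the trolley is moving at 3.7 m/s away from the emitter.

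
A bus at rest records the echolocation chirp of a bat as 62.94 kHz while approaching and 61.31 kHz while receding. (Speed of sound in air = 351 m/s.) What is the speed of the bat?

4.6 m/s

f₁/f₂ = (v + v_s)/(v − v_s), so v_s = v · (f₁ − f₂)/(f₁ + f₂).
v_s = 351 × (62.94 − 61.31)/(62.94 + 61.31) = 351 × 1.63/124.25 ≈ 4.6 m/s.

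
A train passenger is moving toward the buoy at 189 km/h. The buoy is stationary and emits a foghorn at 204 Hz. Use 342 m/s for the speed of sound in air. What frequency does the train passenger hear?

235 Hz

189 km/h = 52.5 m/s.
Only the observer moves, toward the source, so f' = f · (v + v_o)/v.
f' = 204 × (342 + 52.5)/342 = 204 × 394.5/342 ≈ 235 Hz.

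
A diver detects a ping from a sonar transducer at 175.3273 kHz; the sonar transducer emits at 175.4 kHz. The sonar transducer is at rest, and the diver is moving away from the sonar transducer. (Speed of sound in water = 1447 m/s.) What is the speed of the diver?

f' = f · (v − v_o)/v ⇒ v_o = v · |f'/f − 1|.
v_o = 1447 × |175.3273/175.4 − 1| = 1447 × 0.0004145 ≈ 0.60 m/s.

0.60 m/s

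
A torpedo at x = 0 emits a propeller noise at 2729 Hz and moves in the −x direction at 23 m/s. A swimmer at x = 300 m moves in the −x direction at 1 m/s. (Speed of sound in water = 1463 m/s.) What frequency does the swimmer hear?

2689 Hz

The observer lies on the +x side, so the source is heading away from the observer and the observer is heading toward the source.
Both move, so f' = f · (v + v_o)/(v + v_s).
f' = 2729 × (1463 + 1)/(1463 + 23) = 2729 × 1464/1486 ≈ 2689 Hz.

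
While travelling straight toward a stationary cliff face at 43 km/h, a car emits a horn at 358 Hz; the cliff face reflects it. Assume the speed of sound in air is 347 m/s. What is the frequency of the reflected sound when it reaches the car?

43 km/h = 11.94 m/s.
The cliff face receives the sound from a moving source: f₁ = f₀ · v/(v − v_e) = 358 × 347/335.06 ≈ 371 Hz.
On the return leg the car is a moving observer: f₂ = f₁ · (v + v_e)/v = 371 × 358.94/347 ≈ 384 Hz.
Equivalently f₂ = f₀ · (v + v_e)/(v − v_e).

384 Hz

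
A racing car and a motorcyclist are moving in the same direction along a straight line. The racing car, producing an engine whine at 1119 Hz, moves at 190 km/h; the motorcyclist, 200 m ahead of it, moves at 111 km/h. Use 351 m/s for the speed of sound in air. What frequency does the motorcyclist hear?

190 km/h = 52.78 m/s; 111 km/h = 30.83 m/s.
The motorcyclist is ahead, so the racing car is moving toward it while the motorcyclist is moving away from the racing car.
General Doppler shift: f' = f · (v − v_o)/(v − v_s).
f' = 1119 × (351 − 30.83)/(351 − 52.78) = 1119 × 320.17/298.22 ≈ 1201 Hz.

1201 Hz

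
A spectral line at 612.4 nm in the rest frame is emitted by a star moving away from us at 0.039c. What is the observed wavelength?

Relativistic Doppler for wavelength: λ' = λ₀ · √((1 + β)/(1 − β)).
λ' = 612.4 × √(1.0390/0.9610) = 612.4 × 1.03979 ≈ 636.8 nm.

636.8 nm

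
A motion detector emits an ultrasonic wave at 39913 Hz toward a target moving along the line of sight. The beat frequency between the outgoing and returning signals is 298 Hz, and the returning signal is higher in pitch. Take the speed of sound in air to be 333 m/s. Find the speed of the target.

Double Doppler shift off a moving reflector: f₂ = f₀ · (v + u)/(v − u) (u > 0 toward emitter).
Returning signal is higher, so f₂ = f₀ + Δf = 39913 + 298 = 40211 Hz.
Rearranging, u = v · (f₂ − f₀)/(f₂ + f₀) = 333 × 298/80124 ≈ 1.24 m/s.
So the target is moving at 1.24 m/s toward the emitter.

1.24 m/s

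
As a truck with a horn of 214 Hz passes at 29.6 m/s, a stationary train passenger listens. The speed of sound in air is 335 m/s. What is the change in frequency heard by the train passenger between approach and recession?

Approaching: f₁ = f · v/(v − v_s) = 214 × 335/305.4 ≈ 234.7 Hz.
Receding: f₂ = f · v/(v + v_s) = 214 × 335/364.6 ≈ 196.6 Hz.
Drop: f₁ − f₂ = 2f·v·v_s/(v² − v_s²) = 2 × 214 × 335 × 29.6/(335² − 29.6²) ≈ 38.1 Hz.

38.1 Hz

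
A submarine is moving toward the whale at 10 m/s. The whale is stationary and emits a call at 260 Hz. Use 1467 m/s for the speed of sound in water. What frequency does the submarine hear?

Moving observer, stationary source: f' = f · (v + v_o)/v.
f' = 260 × (1467 + 10)/1467 = 260 × 1477/1467 ≈ 262 Hz.

262 Hz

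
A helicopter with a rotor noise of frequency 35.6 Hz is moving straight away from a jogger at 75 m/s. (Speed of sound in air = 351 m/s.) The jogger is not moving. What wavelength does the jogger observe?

With the source moving away from a stationary observer, f' = f · v/(v + v_s).
f' = 35.6 × 351/(351 + 75) ≈ 29.3 Hz.
λ' = v/f' = 351/29.3324 ≈ 11.97 m.

11.97 m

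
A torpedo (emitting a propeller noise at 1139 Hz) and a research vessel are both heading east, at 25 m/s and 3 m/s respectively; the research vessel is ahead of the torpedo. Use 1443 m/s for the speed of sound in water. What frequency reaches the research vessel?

The research vessel is ahead, so the torpedo is moving toward it while the research vessel is moving away from the torpedo.
General Doppler shift: f' = f · (v − v_o)/(v − v_s).
f' = 1139 × (1443 − 3)/(1443 − 25) = 1139 × 1440/1418 ≈ 1157 Hz.

1157 Hz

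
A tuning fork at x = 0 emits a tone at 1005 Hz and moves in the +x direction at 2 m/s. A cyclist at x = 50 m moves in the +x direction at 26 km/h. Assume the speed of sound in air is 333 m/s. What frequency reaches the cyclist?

26 km/h = 7.222 m/s.
The observer lies on the +x side, so the source is heading toward the observer and the observer is heading away from the source.
With source approaching and observer receding, f' = f · (v − v_o)/(v − v_s).
f' = 1005 × (333 − 7.222)/(333 − 2) = 1005 × 325.78/331 ≈ 989 Hz.

989 Hz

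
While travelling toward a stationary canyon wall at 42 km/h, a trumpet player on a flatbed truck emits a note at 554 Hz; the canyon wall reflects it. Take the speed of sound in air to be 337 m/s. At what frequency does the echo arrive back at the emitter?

594 Hz

42 km/h = 11.67 m/s.
The canyon wall receives the sound from a moving source: f₁ = f₀ · v/(v − v_e) = 554 × 337/325.33 ≈ 574 Hz.
On the return leg the trumpet player on a flatbed truck is a moving observer: f₂ = f₁ · (v + v_e)/v = 574 × 348.67/337 ≈ 594 Hz.
Equivalently f₂ = f₀ · (v + v_e)/(v − v_e).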